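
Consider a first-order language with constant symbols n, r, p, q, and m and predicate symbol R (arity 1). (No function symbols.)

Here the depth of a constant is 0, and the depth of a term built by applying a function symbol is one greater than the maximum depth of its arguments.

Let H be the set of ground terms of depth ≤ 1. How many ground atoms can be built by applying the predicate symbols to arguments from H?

First count ground terms of depth ≤ 1.
With no function symbols every ground term is a constant, so there are exactly 5 ground terms at every depth bound.
N_0 = 5
N_1 = 5
So |H| = 5.
For each predicate symbol, the number of ground atoms is |H| raised to its arity; summing:
  R: 5
Total ground atoms: 5.

5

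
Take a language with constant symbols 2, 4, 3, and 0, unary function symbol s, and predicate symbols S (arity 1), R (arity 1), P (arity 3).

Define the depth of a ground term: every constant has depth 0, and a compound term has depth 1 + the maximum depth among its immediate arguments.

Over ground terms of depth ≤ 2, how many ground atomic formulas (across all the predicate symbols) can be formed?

First count ground terms of depth ≤ 2.
Write N_k for the number of ground terms of depth ≤ k. A term of depth ≤ k is either a constant or a function symbol applied to arguments of depth ≤ k−1, so N_k = 4 + N_{k-1}.
N_0 = 4
N_1 = 4 + 4 = 8
N_2 = 4 + 8 = 12
Explicitly: 2, 4, 3, 0, s(2), s(4), s(3), s(0), s(s(2)), s(s(4)), s(s(3)), s(s(0)).
So |H| = 12.
Ground atoms are formed by filling each argument slot of a predicate with a term from H, so an r-ary predicate gives |H|^r atoms:
  S: 12;  R: 12;  P: 12^3 = 1728
Total ground atoms: 12 + 12 + 1728 = 1752.

1752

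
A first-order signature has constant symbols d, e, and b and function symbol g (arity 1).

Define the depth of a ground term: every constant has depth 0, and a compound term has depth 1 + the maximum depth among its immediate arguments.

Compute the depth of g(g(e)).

depth(g(e)) = 1 + depth(e) = 1 + 0 = 1
depth(g(g(e))) = 1 + depth(g(e)) = 1 + 1 = 2

2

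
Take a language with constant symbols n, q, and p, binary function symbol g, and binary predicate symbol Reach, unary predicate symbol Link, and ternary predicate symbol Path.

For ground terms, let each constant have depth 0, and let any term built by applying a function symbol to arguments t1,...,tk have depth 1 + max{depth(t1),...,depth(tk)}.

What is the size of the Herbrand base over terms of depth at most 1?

1884

First count ground terms of depth ≤ 1.
Count level by level. With function symbols g/2, the terms of depth ≤ k are the 3 constants together with each function applied to depth-≤(k−1) tuples, so N_k = 3 + N_{k-1}^2.
N_0 = 3
N_1 = 3 + 3^2 = 12
So |H| = 12.
Ground atoms are formed by filling each argument slot of a predicate with a term from H, so an r-ary predicate gives |H|^r atoms:
  Reach: 12^2 = 144;  Link: 12;  Path: 12^3 = 1728
Total ground atoms: 144 + 12 + 1728 = 1884.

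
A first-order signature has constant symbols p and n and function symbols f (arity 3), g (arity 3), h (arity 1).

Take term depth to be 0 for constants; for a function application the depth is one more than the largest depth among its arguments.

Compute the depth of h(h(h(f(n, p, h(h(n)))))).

6

depth(h(n)) = 1 + depth(n) = 1 + 0 = 1
depth(h(h(n))) = 1 + depth(h(n)) = 1 + 1 = 2
depth(f(n, p, h(h(n)))) = 1 + max(0, 0, 2) = 3
depth(h(f(n, p, h(h(n))))) = 1 + depth(f(n, p, h(h(n)))) = 1 + 3 = 4
depth(h(h(f(n, p, h(h(n)))))) = 1 + depth(h(f(n, p, h(h(n))))) = 1 + 4 = 5
depth(h(h(h(f(n, p, h(h(n))))))) = 1 + depth(h(h(f(n, p, h(h(n)))))) = 1 + 5 = 6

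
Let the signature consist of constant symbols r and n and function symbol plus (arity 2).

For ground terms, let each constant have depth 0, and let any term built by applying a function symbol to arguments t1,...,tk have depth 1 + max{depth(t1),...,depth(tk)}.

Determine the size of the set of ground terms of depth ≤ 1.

If N_k denotes the number of depth-≤k ground terms, the 2 constants give N_0 = 2, and each function symbol of arity r contributes N_{k-1}^r new terms at level k: N_k = 2 + N_{k-1}^2.
N_0 = 2
N_1 = 2 + 2^2 = 6
Explicitly: r, n, plus(r, r), plus(r, n), plus(n, r), plus(n, n).

6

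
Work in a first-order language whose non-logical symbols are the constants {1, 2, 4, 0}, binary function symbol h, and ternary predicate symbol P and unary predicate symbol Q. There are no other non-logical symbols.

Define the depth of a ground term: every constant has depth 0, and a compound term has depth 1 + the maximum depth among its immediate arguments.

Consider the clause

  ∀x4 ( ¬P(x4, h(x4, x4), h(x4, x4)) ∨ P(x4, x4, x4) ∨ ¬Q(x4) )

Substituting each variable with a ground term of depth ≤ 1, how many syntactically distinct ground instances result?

20

Ground terms of depth ≤ 1:
  Let N_k = |{terms of depth ≤ k}|. Then N_0 = 4 and N_k = 4 + N_{k-1}^2 for k ≥ 1 (one summand per function symbol, arity giving the exponent).
  N_0 = 4
  N_1 = 4 + 4^2 = 20
So there are 20 ground terms available for substitution.
The clause has 1 distinct variable (x4), which appears in the body. In the free term algebra distinct substitutions yield syntactically distinct ground instances.
Number of ground instances = 20.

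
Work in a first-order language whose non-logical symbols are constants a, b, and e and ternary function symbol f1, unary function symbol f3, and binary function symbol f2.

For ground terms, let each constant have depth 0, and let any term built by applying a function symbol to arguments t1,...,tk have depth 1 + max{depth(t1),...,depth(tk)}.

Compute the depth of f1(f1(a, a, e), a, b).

2

depth(f1(a, a, e)) = 1 + max(0, 0, 0) = 1
depth(f1(f1(a, a, e), a, b)) = 1 + max(1, 0, 0) = 2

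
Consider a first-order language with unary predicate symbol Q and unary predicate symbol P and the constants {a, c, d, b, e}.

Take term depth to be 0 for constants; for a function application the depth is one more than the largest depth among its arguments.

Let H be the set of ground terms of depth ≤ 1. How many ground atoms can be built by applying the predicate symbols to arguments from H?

10

First count ground terms of depth ≤ 1.
With no function symbols every ground term is a constant, so there are exactly 5 ground terms at every depth bound.
N_0 = 5
N_1 = 5
So |H| = 5.
Each predicate of arity r yields |H|^r ground atoms (one per choice of an r-tuple from H):
  Q: 5;  P: 5
Total ground atoms: 5 + 5 = 10.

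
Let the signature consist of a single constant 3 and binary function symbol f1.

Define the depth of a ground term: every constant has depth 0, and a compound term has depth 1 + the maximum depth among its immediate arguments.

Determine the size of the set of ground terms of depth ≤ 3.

26

Let N_k count ground terms of depth at most k. Each non-constant term of depth ≤ k is some function symbol applied to depth-≤(k−1) arguments, giving N_k = 1 + N_{k-1}^2.
N_0 = 1
N_1 = 1 + 1^2 = 2
N_2 = 1 + 2^2 = 5
N_3 = 1 + 5^2 = 26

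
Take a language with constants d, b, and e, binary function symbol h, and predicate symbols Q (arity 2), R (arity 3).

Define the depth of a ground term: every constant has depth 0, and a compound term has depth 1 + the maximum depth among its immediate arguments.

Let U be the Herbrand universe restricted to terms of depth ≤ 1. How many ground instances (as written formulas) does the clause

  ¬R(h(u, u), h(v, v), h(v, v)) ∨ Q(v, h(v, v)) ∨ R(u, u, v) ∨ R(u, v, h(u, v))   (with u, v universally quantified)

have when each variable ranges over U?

Ground terms of depth ≤ 1:
  Let N_k = |{terms of depth ≤ k}|. Then N_0 = 3 and N_k = 3 + N_{k-1}^2 for k ≥ 1 (one summand per function symbol, arity giving the exponent).
  N_0 = 3
  N_1 = 3 + 3^2 = 12
So there are 12 ground terms available for substitution.
Each of u, v ranges independently over the available ground terms, and distinct assignments produce distinct instances.
Number of ground instances = 12^2 = 144.

144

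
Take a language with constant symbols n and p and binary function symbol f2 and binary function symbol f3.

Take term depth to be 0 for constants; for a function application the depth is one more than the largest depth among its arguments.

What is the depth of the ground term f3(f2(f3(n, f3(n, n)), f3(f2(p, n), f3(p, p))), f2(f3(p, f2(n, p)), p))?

4

depth(f3(n, n)) = 1 + max(0, 0) = 1
depth(f3(n, f3(n, n))) = 1 + max(0, 1) = 2
depth(f2(p, n)) = 1 + max(0, 0) = 1
depth(f3(p, p)) = 1 + max(0, 0) = 1
depth(f3(f2(p, n), f3(p, p))) = 1 + max(1, 1) = 2
depth(f2(f3(n, f3(n, n)), f3(f2(p, n), f3(p, p)))) = 1 + max(2, 2) = 3
depth(f2(n, p)) = 1 + max(0, 0) = 1
depth(f3(p, f2(n, p))) = 1 + max(0, 1) = 2
depth(f2(f3(p, f2(n, p)), p)) = 1 + max(2, 0) = 3
depth(f3(f2(f3(n, f3(n, n)), f3(f2(p, n), f3(p, p))), f2(f3(p, f2(n, p)), p))) = 1 + max(3, 3) = 4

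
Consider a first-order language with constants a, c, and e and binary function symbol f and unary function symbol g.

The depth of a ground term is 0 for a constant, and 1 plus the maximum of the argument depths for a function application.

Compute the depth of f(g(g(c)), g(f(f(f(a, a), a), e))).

depth(g(c)) = 1 + depth(c) = 1 + 0 = 1
depth(g(g(c))) = 1 + depth(g(c)) = 1 + 1 = 2
depth(f(a, a)) = 1 + max(0, 0) = 1
depth(f(f(a, a), a)) = 1 + max(1, 0) = 2
depth(f(f(f(a, a), a), e)) = 1 + max(2, 0) = 3
depth(g(f(f(f(a, a), a), e))) = 1 + depth(f(f(f(a, a), a), e)) = 1 + 3 = 4
depth(f(g(g(c)), g(f(f(f(a, a), a), e)))) = 1 + max(2, 4) = 5

5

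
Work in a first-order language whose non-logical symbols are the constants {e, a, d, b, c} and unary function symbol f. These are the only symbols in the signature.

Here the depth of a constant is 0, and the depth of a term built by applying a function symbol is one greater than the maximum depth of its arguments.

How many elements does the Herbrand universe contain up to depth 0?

5

Let N_k = |{terms of depth ≤ k}|. Then N_0 = 5 and N_k = 5 + N_{k-1} for k ≥ 1 (one summand per function symbol, arity giving the exponent).
N_0 = 5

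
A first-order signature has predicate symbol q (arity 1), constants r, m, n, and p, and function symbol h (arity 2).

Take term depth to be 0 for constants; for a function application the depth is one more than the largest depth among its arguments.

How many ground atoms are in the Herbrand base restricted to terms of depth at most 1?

First count ground terms of depth ≤ 1.
Write N_k for the number of ground terms of depth ≤ k. A term of depth ≤ k is either a constant or a function symbol applied to arguments of depth ≤ k−1, so N_k = 4 + N_{k-1}^2.
N_0 = 4
N_1 = 4 + 4^2 = 20
So |H| = 20.
For each predicate symbol, the number of ground atoms is |H| raised to its arity; summing:
  q: 20
Total ground atoms: 20.

20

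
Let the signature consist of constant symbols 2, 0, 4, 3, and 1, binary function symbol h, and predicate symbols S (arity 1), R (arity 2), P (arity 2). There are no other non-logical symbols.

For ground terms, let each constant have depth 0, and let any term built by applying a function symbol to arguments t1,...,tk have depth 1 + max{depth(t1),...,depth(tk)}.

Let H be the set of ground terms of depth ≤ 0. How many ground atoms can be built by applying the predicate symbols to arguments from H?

First count ground terms of depth ≤ 0.
Count level by level. With function symbols h/2, the terms of depth ≤ k are the 5 constants together with each function applied to depth-≤(k−1) tuples, so N_k = 5 + N_{k-1}^2.
N_0 = 5
Explicitly: 2, 0, 4, 3, 1.
So |H| = 5.
A ground atom is a predicate applied to a tuple of terms from H, so the count is the sum over predicates of |H|^arity:
  S: 5;  R: 5^2 = 25;  P: 5^2 = 25
Total ground atoms: 5 + 25 + 25 = 55.

55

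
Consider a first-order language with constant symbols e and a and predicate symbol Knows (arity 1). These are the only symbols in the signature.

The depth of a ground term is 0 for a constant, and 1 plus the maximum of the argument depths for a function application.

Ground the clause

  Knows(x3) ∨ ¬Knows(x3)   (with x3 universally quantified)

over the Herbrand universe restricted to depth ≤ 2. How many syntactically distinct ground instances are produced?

2

Ground terms of depth ≤ 2:
  With no function symbols every ground term is a constant, so there are exactly 2 ground terms at every depth bound.
  N_0 = 2
  N_1 = 2
  N_2 = 2
  Explicitly: e, a.
So there are 2 ground terms available for substitution.
The variable x3 ranges independently over the available ground terms, and distinct assignments produce distinct instances.
Number of ground instances = 2.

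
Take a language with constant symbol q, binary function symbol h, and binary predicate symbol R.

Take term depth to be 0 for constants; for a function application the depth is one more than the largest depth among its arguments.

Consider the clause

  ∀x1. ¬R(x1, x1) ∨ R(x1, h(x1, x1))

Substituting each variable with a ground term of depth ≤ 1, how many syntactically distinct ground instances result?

Ground terms of depth ≤ 1:
  Count level by level. With function symbols h/2, the terms of depth ≤ k are the 1 constant together with each function applied to depth-≤(k−1) tuples, so N_k = 1 + N_{k-1}^2.
  N_0 = 1
  N_1 = 1 + 1^2 = 2
  Explicitly: q, h(q, q).
So there are 2 ground terms available for substitution.
The variable x1 ranges independently over the available ground terms, and distinct assignments produce distinct instances.
Number of ground instances = 2.

2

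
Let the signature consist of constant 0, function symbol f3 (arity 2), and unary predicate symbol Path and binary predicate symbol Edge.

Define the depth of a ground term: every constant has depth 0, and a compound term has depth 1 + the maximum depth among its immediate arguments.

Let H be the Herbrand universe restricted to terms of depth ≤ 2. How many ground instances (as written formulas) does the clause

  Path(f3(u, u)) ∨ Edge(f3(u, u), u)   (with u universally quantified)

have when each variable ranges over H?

Ground terms of depth ≤ 2:
  Let N_k count ground terms of depth at most k. Each non-constant term of depth ≤ k is some function symbol applied to depth-≤(k−1) arguments, giving N_k = 1 + N_{k-1}^2.
  N_0 = 1
  N_1 = 1 + 1^2 = 2
  N_2 = 1 + 2^2 = 5
  Explicitly: 0, f3(0, 0), f3(0, f3(0, 0)), f3(f3(0, 0), 0), f3(f3(0, 0), f3(0, 0)).
So there are 5 ground terms available for substitution.
There is 1 variable to instantiate (u),  occurring in at least one literal, so different choices give different ground instances.
Number of ground instances = 5.

5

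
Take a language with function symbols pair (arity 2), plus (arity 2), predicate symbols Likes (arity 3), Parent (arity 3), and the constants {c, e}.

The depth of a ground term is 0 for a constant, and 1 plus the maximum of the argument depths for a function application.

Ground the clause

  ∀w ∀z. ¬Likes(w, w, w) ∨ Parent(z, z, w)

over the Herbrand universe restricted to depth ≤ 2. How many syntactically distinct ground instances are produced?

40804

Ground terms of depth ≤ 2:
  Let N_k count ground terms of depth at most k. Each non-constant term of depth ≤ k is some function symbol applied to depth-≤(k−1) arguments, giving N_k = 2 + N_{k-1}^2 + N_{k-1}^2.
  N_0 = 2
  N_1 = 2 + 2^2 + 2^2 = 10
  N_2 = 2 + 10^2 + 10^2 = 202
So there are 202 ground terms available for substitution.
The body mentions every one of the 2 quantified variables; since ground terms form a free algebra, no two substitutions collapse to the same formula.
Number of ground instances = 202^2 = 40804.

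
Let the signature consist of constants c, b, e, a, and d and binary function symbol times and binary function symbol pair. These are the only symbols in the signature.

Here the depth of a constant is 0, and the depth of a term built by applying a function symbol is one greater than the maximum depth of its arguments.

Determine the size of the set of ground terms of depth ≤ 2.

Let N_k = |{terms of depth ≤ k}|. Then N_0 = 5 and N_k = 5 + N_{k-1}^2 + N_{k-1}^2 for k ≥ 1 (one summand per function symbol, arity giving the exponent).
N_0 = 5
N_1 = 5 + 5^2 + 5^2 = 55
N_2 = 5 + 55^2 + 55^2 = 6055

6055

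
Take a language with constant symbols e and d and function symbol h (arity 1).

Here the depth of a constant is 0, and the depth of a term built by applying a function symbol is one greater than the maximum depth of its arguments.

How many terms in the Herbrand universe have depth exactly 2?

2

If N_k denotes the number of depth-≤k ground terms, the 2 constants give N_0 = 2, and each function symbol of arity r contributes N_{k-1}^r new terms at level k: N_k = 2 + N_{k-1}.
N_0 = 2
N_1 = 2 + 2 = 4
N_2 = 2 + 4 = 6
Terms of depth exactly 2: N_2 − N_1 = 6 − 4 = 2.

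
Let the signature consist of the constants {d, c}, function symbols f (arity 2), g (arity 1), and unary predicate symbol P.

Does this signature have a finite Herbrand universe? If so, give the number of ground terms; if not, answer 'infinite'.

infinite

The signature has at least one function symbol (f, arity 2) and at least one constant (d).
Iterating f gives infinitely many distinct ground terms: d, f(d, d), f(f(d, d), f(d, d)), ...
So the Herbrand universe is infinite.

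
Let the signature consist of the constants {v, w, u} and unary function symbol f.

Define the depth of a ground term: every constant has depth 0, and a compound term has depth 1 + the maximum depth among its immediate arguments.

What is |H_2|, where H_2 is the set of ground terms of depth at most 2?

9

Write N_k for the number of ground terms of depth ≤ k. A term of depth ≤ k is either a constant or a function symbol applied to arguments of depth ≤ k−1, so N_k = 3 + N_{k-1}.
N_0 = 3
N_1 = 3 + 3 = 6
N_2 = 3 + 6 = 9
Explicitly: v, w, u, f(v), f(w), f(u), f(f(v)), f(f(w)), f(f(u)).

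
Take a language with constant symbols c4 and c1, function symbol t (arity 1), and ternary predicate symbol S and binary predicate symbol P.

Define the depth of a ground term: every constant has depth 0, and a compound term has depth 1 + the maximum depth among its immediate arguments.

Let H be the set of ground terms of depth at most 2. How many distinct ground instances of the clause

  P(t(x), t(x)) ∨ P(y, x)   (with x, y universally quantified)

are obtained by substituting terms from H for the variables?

Ground terms of depth ≤ 2:
  Let N_k count ground terms of depth at most k. Each non-constant term of depth ≤ k is some function symbol applied to depth-≤(k−1) arguments, giving N_k = 2 + N_{k-1}.
  N_0 = 2
  N_1 = 2 + 2 = 4
  N_2 = 2 + 4 = 6
  Explicitly: c4, c1, t(c4), t(c1), t(t(c4)), t(t(c1)).
So there are 6 ground terms available for substitution.
Each of x, y ranges independently over the available ground terms, and distinct assignments produce distinct instances.
Number of ground instances = 6^2 = 36.

36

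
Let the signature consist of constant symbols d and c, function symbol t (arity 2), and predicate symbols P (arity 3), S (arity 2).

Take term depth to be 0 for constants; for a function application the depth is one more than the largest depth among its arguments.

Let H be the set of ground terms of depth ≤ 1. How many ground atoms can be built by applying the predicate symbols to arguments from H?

First count ground terms of depth ≤ 1.
Let N_k count ground terms of depth at most k. Each non-constant term of depth ≤ k is some function symbol applied to depth-≤(k−1) arguments, giving N_k = 2 + N_{k-1}^2.
N_0 = 2
N_1 = 2 + 2^2 = 6
Explicitly: d, c, t(d, d), t(d, c), t(c, d), t(c, c).
So |H| = 6.
A ground atom is a predicate applied to a tuple of terms from H, so the count is the sum over predicates of |H|^arity:
  P: 6^3 = 216;  S: 6^2 = 36
Total ground atoms: 216 + 36 = 252.

252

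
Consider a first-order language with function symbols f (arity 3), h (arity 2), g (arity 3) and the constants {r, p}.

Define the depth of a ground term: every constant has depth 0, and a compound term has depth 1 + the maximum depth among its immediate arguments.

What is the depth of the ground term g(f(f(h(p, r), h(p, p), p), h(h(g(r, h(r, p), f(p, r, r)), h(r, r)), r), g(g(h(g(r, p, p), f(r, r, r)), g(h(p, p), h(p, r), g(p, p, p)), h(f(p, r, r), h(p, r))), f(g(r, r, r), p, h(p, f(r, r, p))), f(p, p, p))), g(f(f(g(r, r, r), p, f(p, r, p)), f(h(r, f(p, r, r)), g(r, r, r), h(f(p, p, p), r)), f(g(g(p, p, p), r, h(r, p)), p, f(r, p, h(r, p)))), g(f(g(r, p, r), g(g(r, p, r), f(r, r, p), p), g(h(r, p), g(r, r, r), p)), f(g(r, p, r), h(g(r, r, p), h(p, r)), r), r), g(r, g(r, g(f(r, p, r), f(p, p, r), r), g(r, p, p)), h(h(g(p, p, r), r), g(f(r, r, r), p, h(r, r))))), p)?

6

depth(h(p, r)) = 1 + max(0, 0) = 1
depth(h(p, p)) = 1 + max(0, 0) = 1
depth(f(h(p, r), h(p, p), p)) = 1 + max(1, 1, 0) = 2
depth(h(r, p)) = 1 + max(0, 0) = 1
depth(f(p, r, r)) = 1 + max(0, 0, 0) = 1
depth(g(r, h(r, p), f(p, r, r))) = 1 + max(0, 1, 1) = 2
depth(h(r, r)) = 1 + max(0, 0) = 1
depth(h(g(r, h(r, p), f(p, r, r)), h(r, r))) = 1 + max(2, 1) = 3
depth(h(h(g(r, h(r, p), f(p, r, r)), h(r, r)), r)) = 1 + max(3, 0) = 4
depth(g(r, p, p)) = 1 + max(0, 0, 0) = 1
depth(f(r, r, r)) = 1 + max(0, 0, 0) = 1
depth(h(g(r, p, p), f(r, r, r))) = 1 + max(1, 1) = 2
depth(g(p, p, p)) = 1 + max(0, 0, 0) = 1
depth(g(h(p, p), h(p, r), g(p, p, p))) = 1 + max(1, 1, 1) = 2
depth(h(f(p, r, r), h(p, r))) = 1 + max(1, 1) = 2
depth(g(h(g(r, p, p), f(r, r, r)), g(h(p, p), h(p, r), g(p, p, p)), h(f(p, r, r), h(p, r)))) = 1 + max(2, 2, 2) = 3
depth(g(r, r, r)) = 1 + max(0, 0, 0) = 1
depth(f(r, r, p)) = 1 + max(0, 0, 0) = 1
depth(h(p, f(r, r, p))) = 1 + max(0, 1) = 2
depth(f(g(r, r, r), p, h(p, f(r, r, p)))) = 1 + max(1, 0, 2) = 3
depth(f(p, p, p)) = 1 + max(0, 0, 0) = 1
depth(g(g(h(g(r, p, p), f(r, r, r)), g(h(p, p), h(p, r), g(p, p, p)), h(f(p, r, r), h(p, r))), f(g(r, r, r), p, h(p, f(r, r, p))), f(p, p, p))) = 1 + max(3, 3, 1) = 4
depth(f(f(h(p, r), h(p, p), p), h(h(g(r, h(r, p), f(p, r, r)), h(r, r)), r), g(g(h(g(r, p, p), f(r, r, r)), g(h(p, p), h(p, r), g(p, p, p)), h(f(p, r, r), h(p, r))), f(g(r, r, r), p, h(p, f(r, r, p))), f(p, p, p)))) = 1 + max(2, 4, 4) = 5
depth(f(p, r, p)) = 1 + max(0, 0, 0) = 1
depth(f(g(r, r, r), p, f(p, r, p))) = 1 + max(1, 0, 1) = 2
depth(h(r, f(p, r, r))) = 1 + max(0, 1) = 2
depth(h(f(p, p, p), r)) = 1 + max(1, 0) = 2
depth(f(h(r, f(p, r, r)), g(r, r, r), h(f(p, p, p), r))) = 1 + max(2, 1, 2) = 3
depth(g(g(p, p, p), r, h(r, p))) = 1 + max(1, 0, 1) = 2
depth(f(r, p, h(r, p))) = 1 + max(0, 0, 1) = 2
depth(f(g(g(p, p, p), r, h(r, p)), p, f(r, p, h(r, p)))) = 1 + max(2, 0, 2) = 3
depth(f(f(g(r, r, r), p, f(p, r, p)), f(h(r, f(p, r, r)), g(r, r, r), h(f(p, p, p), r)), f(g(g(p, p, p), r, h(r, p)), p, f(r, p, h(r, p))))) = 1 + max(2, 3, 3) = 4
depth(g(r, p, r)) = 1 + max(0, 0, 0) = 1
depth(g(g(r, p, r), f(r, r, p), p)) = 1 + max(1, 1, 0) = 2
depth(g(h(r, p), g(r, r, r), p)) = 1 + max(1, 1, 0) = 2
depth(f(g(r, p, r), g(g(r, p, r), f(r, r, p), p), g(h(r, p), g(r, r, r), p))) = 1 + max(1, 2, 2) = 3
depth(g(r, r, p)) = 1 + max(0, 0, 0) = 1
depth(h(g(r, r, p), h(p, r))) = 1 + max(1, 1) = 2
depth(f(g(r, p, r), h(g(r, r, p), h(p, r)), r)) = 1 + max(1, 2, 0) = 3
depth(g(f(g(r, p, r), g(g(r, p, r), f(r, r, p), p), g(h(r, p), g(r, r, r), p)), f(g(r, p, r), h(g(r, r, p), h(p, r)), r), r)) = 1 + max(3, 3, 0) = 4
depth(f(r, p, r)) = 1 + max(0, 0, 0) = 1
depth(f(p, p, r)) = 1 + max(0, 0, 0) = 1
depth(g(f(r, p, r), f(p, p, r), r)) = 1 + max(1, 1, 0) = 2
depth(g(r, g(f(r, p, r), f(p, p, r), r), g(r, p, p))) = 1 + max(0, 2, 1) = 3
depth(g(p, p, r)) = 1 + max(0, 0, 0) = 1
depth(h(g(p, p, r), r)) = 1 + max(1, 0) = 2
depth(g(f(r, r, r), p, h(r, r))) = 1 + max(1, 0, 1) = 2
depth(h(h(g(p, p, r), r), g(f(r, r, r), p, h(r, r)))) = 1 + max(2, 2) = 3
depth(g(r, g(r, g(f(r, p, r), f(p, p, r), r), g(r, p, p)), h(h(g(p, p, r), r), g(f(r, r, r), p, h(r, r))))) = 1 + max(0, 3, 3) = 4
depth(g(f(f(g(r, r, r), p, f(p, r, p)), f(h(r, f(p, r, r)), g(r, r, r), h(f(p, p, p), r)), f(g(g(p, p, p), r, h(r, p)), p, f(r, p, h(r, p)))), g(f(g(r, p, r), g(g(r, p, r), f(r, r, p), p), g(h(r, p), g(r, r, r), p)), f(g(r, p, r), h(g(r, r, p), h(p, r)), r), r), g(r, g(r, g(f(r, p, r), f(p, p, r), r), g(r, p, p)), h(h(g(p, p, r), r), g(f(r, r, r), p, h(r, r)))))) = 1 + max(4, 4, 4) = 5
depth(g(f(f(h(p, r), h(p, p), p), h(h(g(r, h(r, p), f(p, r, r)), h(r, r)), r), g(g(h(g(r, p, p), f(r, r, r)), g(h(p, p), h(p, r), g(p, p, p)), h(f(p, r, r), h(p, r))), f(g(r, r, r), p, h(p, f(r, r, p))), f(p, p, p))), g(f(f(g(r, r, r), p, f(p, r, p)), f(h(r, f(p, r, r)), g(r, r, r), h(f(p, p, p), r)), f(g(g(p, p, p), r, h(r, p)), p, f(r, p, h(r, p)))), g(f(g(r, p, r), g(g(r, p, r), f(r, r, p), p), g(h(r, p), g(r, r, r), p)), f(g(r, p, r), h(g(r, r, p), h(p, r)), r), r), g(r, g(r, g(f(r, p, r), f(p, p, r), r), g(r, p, p)), h(h(g(p, p, r), r), g(f(r, r, r), p, h(r, r))))), p)) = 1 + max(5, 5, 0) = 6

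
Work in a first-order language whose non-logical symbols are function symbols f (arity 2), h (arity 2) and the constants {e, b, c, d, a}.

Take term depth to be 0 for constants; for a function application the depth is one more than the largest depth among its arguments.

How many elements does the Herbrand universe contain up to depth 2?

6055

Count level by level. With function symbols f/2, h/2, the terms of depth ≤ k are the 5 constants together with each function applied to depth-≤(k−1) tuples, so N_k = 5 + N_{k-1}^2 + N_{k-1}^2.
N_0 = 5
N_1 = 5 + 5^2 + 5^2 = 55
N_2 = 5 + 55^2 + 55^2 = 6055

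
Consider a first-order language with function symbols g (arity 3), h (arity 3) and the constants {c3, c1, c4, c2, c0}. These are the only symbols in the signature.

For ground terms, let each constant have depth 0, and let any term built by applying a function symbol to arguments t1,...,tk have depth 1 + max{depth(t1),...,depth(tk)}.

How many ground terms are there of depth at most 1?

Count level by level. With function symbols g/3, h/3, the terms of depth ≤ k are the 5 constants together with each function applied to depth-≤(k−1) tuples, so N_k = 5 + N_{k-1}^3 + N_{k-1}^3.
N_0 = 5
N_1 = 5 + 5^3 + 5^3 = 255

255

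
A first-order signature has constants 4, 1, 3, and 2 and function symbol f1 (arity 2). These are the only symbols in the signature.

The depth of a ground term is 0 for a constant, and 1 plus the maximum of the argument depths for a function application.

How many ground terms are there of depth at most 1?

20

Count level by level. With function symbols f1/2, the terms of depth ≤ k are the 4 constants together with each function applied to depth-≤(k−1) tuples, so N_k = 4 + N_{k-1}^2.
N_0 = 4
N_1 = 4 + 4^2 = 20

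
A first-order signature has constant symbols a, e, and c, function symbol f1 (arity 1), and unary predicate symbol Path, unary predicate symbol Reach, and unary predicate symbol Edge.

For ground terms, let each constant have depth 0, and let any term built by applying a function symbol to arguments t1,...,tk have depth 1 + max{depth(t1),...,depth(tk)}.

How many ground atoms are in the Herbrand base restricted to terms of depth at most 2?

27

First count ground terms of depth ≤ 2.
Let N_k count ground terms of depth at most k. Each non-constant term of depth ≤ k is some function symbol applied to depth-≤(k−1) arguments, giving N_k = 3 + N_{k-1}.
N_0 = 3
N_1 = 3 + 3 = 6
N_2 = 3 + 6 = 9
So |H| = 9.
Each predicate of arity r yields |H|^r ground atoms (one per choice of an r-tuple from H):
  Path: 9;  Reach: 9;  Edge: 9
Total ground atoms: 9 + 9 + 9 = 27.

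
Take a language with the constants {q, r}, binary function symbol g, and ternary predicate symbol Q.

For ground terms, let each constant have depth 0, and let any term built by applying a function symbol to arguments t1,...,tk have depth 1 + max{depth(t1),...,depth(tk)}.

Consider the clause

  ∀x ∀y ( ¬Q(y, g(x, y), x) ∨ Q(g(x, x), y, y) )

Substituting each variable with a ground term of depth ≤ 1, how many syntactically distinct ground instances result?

36

Ground terms of depth ≤ 1:
  Let N_k = |{terms of depth ≤ k}|. Then N_0 = 2 and N_k = 2 + N_{k-1}^2 for k ≥ 1 (one summand per function symbol, arity giving the exponent).
  N_0 = 2
  N_1 = 2 + 2^2 = 6
  Explicitly: q, r, g(q, q), g(q, r), g(r, q), g(r, r).
So there are 6 ground terms available for substitution.
There are 2 variables to instantiate (x, y), each occurring in at least one literal, so different choices give different ground instances.
Number of ground instances = 6^2 = 36.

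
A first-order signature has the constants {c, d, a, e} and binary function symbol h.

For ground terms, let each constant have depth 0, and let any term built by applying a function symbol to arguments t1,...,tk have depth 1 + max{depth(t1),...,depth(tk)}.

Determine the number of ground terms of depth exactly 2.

384

Count level by level. With function symbols h/2, the terms of depth ≤ k are the 4 constants together with each function applied to depth-≤(k−1) tuples, so N_k = 4 + N_{k-1}^2.
N_0 = 4
N_1 = 4 + 4^2 = 20
N_2 = 4 + 20^2 = 404
Terms of depth exactly 2: N_2 − N_1 = 404 − 20 = 384.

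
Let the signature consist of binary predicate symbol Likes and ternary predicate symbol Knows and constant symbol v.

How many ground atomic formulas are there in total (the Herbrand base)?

With no function symbols, the Herbrand universe is just the 1 constant.
Ground atoms per predicate: Likes: 1^2 = 1, Knows: 1^3 = 1.
Herbrand base size = 1 + 1 = 2.

2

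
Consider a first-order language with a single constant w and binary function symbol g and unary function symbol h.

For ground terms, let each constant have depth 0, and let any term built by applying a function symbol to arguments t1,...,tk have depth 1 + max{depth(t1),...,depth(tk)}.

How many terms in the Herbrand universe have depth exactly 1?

2

Let N_k count ground terms of depth at most k. Each non-constant term of depth ≤ k is some function symbol applied to depth-≤(k−1) arguments, giving N_k = 1 + N_{k-1}^2 + N_{k-1}.
N_0 = 1
N_1 = 1 + 1^2 + 1 = 3
Terms of depth exactly 1: N_1 − N_0 = 3 − 1 = 2.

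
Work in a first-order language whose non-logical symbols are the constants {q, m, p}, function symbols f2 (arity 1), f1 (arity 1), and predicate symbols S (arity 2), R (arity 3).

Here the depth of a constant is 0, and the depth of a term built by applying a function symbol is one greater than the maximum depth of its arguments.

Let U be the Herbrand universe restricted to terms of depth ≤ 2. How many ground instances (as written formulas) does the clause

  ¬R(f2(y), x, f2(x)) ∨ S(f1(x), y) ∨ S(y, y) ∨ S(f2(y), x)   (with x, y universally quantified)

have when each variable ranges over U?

441

Ground terms of depth ≤ 2:
  Let N_k = |{terms of depth ≤ k}|. Then N_0 = 3 and N_k = 3 + N_{k-1} + N_{k-1} for k ≥ 1 (one summand per function symbol, arity giving the exponent).
  N_0 = 3
  N_1 = 3 + 3 + 3 = 9
  N_2 = 3 + 9 + 9 = 21
So there are 21 ground terms available for substitution.
The body mentions every one of the 2 quantified variables; since ground terms form a free algebra, no two substitutions collapse to the same formula.
Number of ground instances = 21^2 = 441.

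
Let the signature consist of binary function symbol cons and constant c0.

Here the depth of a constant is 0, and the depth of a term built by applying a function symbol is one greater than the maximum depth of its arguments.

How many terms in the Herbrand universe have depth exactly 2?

If N_k denotes the number of depth-≤k ground terms, the 1 constant gives N_0 = 1, and each function symbol of arity r contributes N_{k-1}^r new terms at level k: N_k = 1 + N_{k-1}^2.
N_0 = 1
N_1 = 1 + 1^2 = 2
N_2 = 1 + 2^2 = 5
Terms of depth exactly 2: N_2 − N_1 = 5 − 2 = 3.

3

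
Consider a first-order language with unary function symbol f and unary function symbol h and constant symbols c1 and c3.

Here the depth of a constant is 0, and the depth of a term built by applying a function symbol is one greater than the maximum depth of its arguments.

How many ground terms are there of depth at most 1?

If N_k denotes the number of depth-≤k ground terms, the 2 constants give N_0 = 2, and each function symbol of arity r contributes N_{k-1}^r new terms at level k: N_k = 2 + N_{k-1} + N_{k-1}.
N_0 = 2
N_1 = 2 + 2 + 2 = 6
Explicitly: c1, c3, f(c1), f(c3), h(c1), h(c3).

6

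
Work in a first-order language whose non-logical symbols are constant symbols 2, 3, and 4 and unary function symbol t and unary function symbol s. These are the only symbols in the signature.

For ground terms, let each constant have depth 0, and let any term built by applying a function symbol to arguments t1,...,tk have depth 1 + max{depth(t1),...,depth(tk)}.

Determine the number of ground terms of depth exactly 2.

12

Count level by level. With function symbols t/1, s/1, the terms of depth ≤ k are the 3 constants together with each function applied to depth-≤(k−1) tuples, so N_k = 3 + N_{k-1} + N_{k-1}.
N_0 = 3
N_1 = 3 + 3 + 3 = 9
N_2 = 3 + 9 + 9 = 21
Terms of depth exactly 2: N_2 − N_1 = 21 − 9 = 12.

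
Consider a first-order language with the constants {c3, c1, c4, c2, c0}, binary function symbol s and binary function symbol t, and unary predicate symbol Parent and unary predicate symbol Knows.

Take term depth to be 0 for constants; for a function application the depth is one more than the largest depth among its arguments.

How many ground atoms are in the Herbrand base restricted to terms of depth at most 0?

First count ground terms of depth ≤ 0.
Count level by level. With function symbols s/2, t/2, the terms of depth ≤ k are the 5 constants together with each function applied to depth-≤(k−1) tuples, so N_k = 5 + N_{k-1}^2 + N_{k-1}^2.
N_0 = 5
So |H| = 5.
For each predicate symbol, the number of ground atoms is |H| raised to its arity; summing:
  Parent: 5;  Knows: 5
Total ground atoms: 5 + 5 = 10.

10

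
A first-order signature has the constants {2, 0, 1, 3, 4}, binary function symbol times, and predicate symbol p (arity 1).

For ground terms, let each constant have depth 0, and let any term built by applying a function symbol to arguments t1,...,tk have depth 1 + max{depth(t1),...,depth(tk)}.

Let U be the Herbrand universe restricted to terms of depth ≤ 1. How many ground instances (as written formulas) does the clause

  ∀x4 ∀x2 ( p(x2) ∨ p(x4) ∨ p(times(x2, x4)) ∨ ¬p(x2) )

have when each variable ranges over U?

Ground terms of depth ≤ 1:
  Write N_k for the number of ground terms of depth ≤ k. A term of depth ≤ k is either a constant or a function symbol applied to arguments of depth ≤ k−1, so N_k = 5 + N_{k-1}^2.
  N_0 = 5
  N_1 = 5 + 5^2 = 30
So there are 30 ground terms available for substitution.
Each of x4, x2 ranges independently over the available ground terms, and distinct assignments produce distinct instances.
Number of ground instances = 30^2 = 900.

900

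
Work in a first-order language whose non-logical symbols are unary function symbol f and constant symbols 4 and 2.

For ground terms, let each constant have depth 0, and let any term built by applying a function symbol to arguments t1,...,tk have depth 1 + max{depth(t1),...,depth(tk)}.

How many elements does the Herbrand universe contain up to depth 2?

6

Write N_k for the number of ground terms of depth ≤ k. A term of depth ≤ k is either a constant or a function symbol applied to arguments of depth ≤ k−1, so N_k = 2 + N_{k-1}.
N_0 = 2
N_1 = 2 + 2 = 4
N_2 = 2 + 4 = 6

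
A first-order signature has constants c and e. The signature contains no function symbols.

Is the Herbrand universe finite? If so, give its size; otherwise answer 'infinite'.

2

There are no function symbols, so every ground term is one of the 2 constants.
The Herbrand universe is {c, e}, which is finite with 2 elements.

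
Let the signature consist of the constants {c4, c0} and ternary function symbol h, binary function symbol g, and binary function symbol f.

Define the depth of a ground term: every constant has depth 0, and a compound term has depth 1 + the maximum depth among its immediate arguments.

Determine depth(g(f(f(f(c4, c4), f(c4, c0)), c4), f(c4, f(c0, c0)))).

depth(f(c4, c4)) = 1 + max(0, 0) = 1
depth(f(c4, c0)) = 1 + max(0, 0) = 1
depth(f(f(c4, c4), f(c4, c0))) = 1 + max(1, 1) = 2
depth(f(f(f(c4, c4), f(c4, c0)), c4)) = 1 + max(2, 0) = 3
depth(f(c0, c0)) = 1 + max(0, 0) = 1
depth(f(c4, f(c0, c0))) = 1 + max(0, 1) = 2
depth(g(f(f(f(c4, c4), f(c4, c0)), c4), f(c4, f(c0, c0)))) = 1 + max(3, 2) = 4

4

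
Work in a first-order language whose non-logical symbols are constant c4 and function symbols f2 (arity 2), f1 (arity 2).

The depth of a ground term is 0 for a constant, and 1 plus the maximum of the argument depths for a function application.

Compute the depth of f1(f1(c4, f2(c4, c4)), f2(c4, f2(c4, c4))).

3

depth(f2(c4, c4)) = 1 + max(0, 0) = 1
depth(f1(c4, f2(c4, c4))) = 1 + max(0, 1) = 2
depth(f2(c4, f2(c4, c4))) = 1 + max(0, 1) = 2
depth(f1(f1(c4, f2(c4, c4)), f2(c4, f2(c4, c4)))) = 1 + max(2, 2) = 3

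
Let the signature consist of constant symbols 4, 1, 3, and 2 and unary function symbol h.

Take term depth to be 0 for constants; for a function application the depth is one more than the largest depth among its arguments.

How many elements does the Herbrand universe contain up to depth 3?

Let N_k = |{terms of depth ≤ k}|. Then N_0 = 4 and N_k = 4 + N_{k-1} for k ≥ 1 (one summand per function symbol, arity giving the exponent).
N_0 = 4
N_1 = 4 + 4 = 8
N_2 = 4 + 8 = 12
N_3 = 4 + 12 = 16

16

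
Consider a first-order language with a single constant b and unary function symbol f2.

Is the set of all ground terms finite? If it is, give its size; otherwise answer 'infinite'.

infinite

The signature has at least one function symbol (f2, arity 1) and at least one constant (b).
Iterating f2 gives infinitely many distinct ground terms: b, f2(b), f2(f2(b)), ...
So the Herbrand universe is infinite.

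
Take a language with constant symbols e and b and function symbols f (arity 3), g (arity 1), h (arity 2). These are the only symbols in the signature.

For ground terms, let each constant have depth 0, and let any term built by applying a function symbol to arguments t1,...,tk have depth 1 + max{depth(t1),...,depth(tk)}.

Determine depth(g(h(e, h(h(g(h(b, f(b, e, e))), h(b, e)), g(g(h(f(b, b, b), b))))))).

depth(f(b, e, e)) = 1 + max(0, 0, 0) = 1
depth(h(b, f(b, e, e))) = 1 + max(0, 1) = 2
depth(g(h(b, f(b, e, e)))) = 1 + depth(h(b, f(b, e, e))) = 1 + 2 = 3
depth(h(b, e)) = 1 + max(0, 0) = 1
depth(h(g(h(b, f(b, e, e))), h(b, e))) = 1 + max(3, 1) = 4
depth(f(b, b, b)) = 1 + max(0, 0, 0) = 1
depth(h(f(b, b, b), b)) = 1 + max(1, 0) = 2
depth(g(h(f(b, b, b), b))) = 1 + depth(h(f(b, b, b), b)) = 1 + 2 = 3
depth(g(g(h(f(b, b, b), b)))) = 1 + depth(g(h(f(b, b, b), b))) = 1 + 3 = 4
depth(h(h(g(h(b, f(b, e, e))), h(b, e)), g(g(h(f(b, b, b), b))))) = 1 + max(4, 4) = 5
depth(h(e, h(h(g(h(b, f(b, e, e))), h(b, e)), g(g(h(f(b, b, b), b)))))) = 1 + max(0, 5) = 6
depth(g(h(e, h(h(g(h(b, f(b, e, e))), h(b, e)), g(g(h(f(b, b, b), b))))))) = 1 + depth(h(e, h(h(g(h(b, f(b, e, e))), h(b, e)), g(g(h(f(b, b, b), b)))))) = 1 + 6 = 7

7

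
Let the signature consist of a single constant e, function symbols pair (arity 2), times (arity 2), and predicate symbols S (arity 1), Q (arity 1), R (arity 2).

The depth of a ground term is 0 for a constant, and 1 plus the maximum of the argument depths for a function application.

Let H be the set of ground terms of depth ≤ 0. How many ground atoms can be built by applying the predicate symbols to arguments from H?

3

First count ground terms of depth ≤ 0.
Let N_k count ground terms of depth at most k. Each non-constant term of depth ≤ k is some function symbol applied to depth-≤(k−1) arguments, giving N_k = 1 + N_{k-1}^2 + N_{k-1}^2.
N_0 = 1
So |H| = 1.
A ground atom is a predicate applied to a tuple of terms from H, so the count is the sum over predicates of |H|^arity:
  S: 1;  Q: 1;  R: 1^2 = 1
Total ground atoms: 1 + 1 + 1 = 3.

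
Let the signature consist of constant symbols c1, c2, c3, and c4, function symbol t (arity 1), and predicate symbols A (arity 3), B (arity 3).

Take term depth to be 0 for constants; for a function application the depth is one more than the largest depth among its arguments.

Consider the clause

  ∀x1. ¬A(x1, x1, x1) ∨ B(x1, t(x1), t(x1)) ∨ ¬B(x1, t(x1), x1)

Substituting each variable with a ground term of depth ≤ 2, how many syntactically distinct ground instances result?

Ground terms of depth ≤ 2:
  If N_k denotes the number of depth-≤k ground terms, the 4 constants give N_0 = 4, and each function symbol of arity r contributes N_{k-1}^r new terms at level k: N_k = 4 + N_{k-1}.
  N_0 = 4
  N_1 = 4 + 4 = 8
  N_2 = 4 + 8 = 12
  Explicitly: c1, c2, c3, c4, t(c1), t(c2), t(c3), t(c4), t(t(c1)), t(t(c2)), t(t(c3)), t(t(c4)).
So there are 12 ground terms available for substitution.
There is 1 variable to instantiate (x1),  occurring in at least one literal, so different choices give different ground instances.
Number of ground instances = 12.

12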